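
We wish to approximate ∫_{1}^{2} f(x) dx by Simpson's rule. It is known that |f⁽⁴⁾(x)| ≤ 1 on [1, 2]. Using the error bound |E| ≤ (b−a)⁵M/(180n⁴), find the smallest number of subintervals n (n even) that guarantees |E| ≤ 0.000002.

Need 1/(180n⁴) ≤ 0.000002.
n⁴ ≥ 1/(180·0.000002) = 2777.78 ⇒ n ≥ 7.2598, so the smallest even n is 8. (n must be even for Simpson's rule.)

8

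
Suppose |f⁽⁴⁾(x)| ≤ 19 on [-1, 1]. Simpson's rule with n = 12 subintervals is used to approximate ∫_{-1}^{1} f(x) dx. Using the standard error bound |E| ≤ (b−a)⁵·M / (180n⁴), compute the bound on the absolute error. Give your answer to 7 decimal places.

0.0001629

|E| ≤ (2)⁵·19 / (180·12⁴) = 608/3732480 = 0.0001629.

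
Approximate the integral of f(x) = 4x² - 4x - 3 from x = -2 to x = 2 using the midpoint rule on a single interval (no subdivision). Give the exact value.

M = (b−a)·f(0) = 4·(-3) = -12.

-12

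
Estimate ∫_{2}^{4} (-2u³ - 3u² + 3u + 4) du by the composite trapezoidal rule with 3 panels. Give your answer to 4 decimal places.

h = (4 − 2)/3 = 0.666667.
Nodes u₀,…,u₃ = 2, 2.666667, 3.333333, 4.
f(u) = -2u³ - 3u² + 3u + 4: f₀=-18, f₁=-47.259259, f₂=-93.407407, f₃=-160.
(h/2)·[f₀ + 2f₁ + 2f₂ + f₃] = 0.333333·(-459.333333) = -153.1111.

-153.1111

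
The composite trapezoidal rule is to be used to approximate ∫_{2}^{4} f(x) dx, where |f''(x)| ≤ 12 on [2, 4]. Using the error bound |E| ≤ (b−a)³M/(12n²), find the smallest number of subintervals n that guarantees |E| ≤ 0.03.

17

Need 96/(12n²) ≤ 0.03.
n² ≥ 96/(12·0.03) = 266.667 ⇒ n ≥ 16.3299, so the smallest n is 17.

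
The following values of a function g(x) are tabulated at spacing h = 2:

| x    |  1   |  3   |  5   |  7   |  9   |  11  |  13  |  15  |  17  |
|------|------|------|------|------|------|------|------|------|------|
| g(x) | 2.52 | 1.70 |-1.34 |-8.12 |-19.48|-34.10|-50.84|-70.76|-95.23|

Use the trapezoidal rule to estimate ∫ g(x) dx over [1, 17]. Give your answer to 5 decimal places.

h = 2, n = 8.
(h/2)·[y₀ + 2y₁ + 2y₂ + 2y₃ + 2y₄ + 2y₅ + 2y₆ + 2y₇ + y₈] = 1·(-458.59) = -458.59000.

-458.59000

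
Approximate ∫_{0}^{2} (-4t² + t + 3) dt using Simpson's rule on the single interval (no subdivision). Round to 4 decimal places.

-2.6667

S = (b−a)/6 · [f(0) + 4f(1) + f(2)] = 0.333333·[3 + 4·0 + (-11)] = -2.6667.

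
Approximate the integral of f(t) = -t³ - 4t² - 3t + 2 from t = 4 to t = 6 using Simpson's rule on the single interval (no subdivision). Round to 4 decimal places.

S = (b−a)/6 · [f(4) + 4f(5) + f(6)] = 0.333333·[(-138) + 4·(-238) + (-376)] = -488.6667.

-488.6667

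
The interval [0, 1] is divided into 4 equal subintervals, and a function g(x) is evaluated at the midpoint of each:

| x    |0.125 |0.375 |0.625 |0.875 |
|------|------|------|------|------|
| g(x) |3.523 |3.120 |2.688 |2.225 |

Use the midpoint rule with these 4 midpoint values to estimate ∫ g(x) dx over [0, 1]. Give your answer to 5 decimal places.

h = 0.25, n = 4.
h·[y(m₁) + y(m₂) + y(m₃) + y(m₄)] = 0.25·(11.556) = 2.88900.

2.88900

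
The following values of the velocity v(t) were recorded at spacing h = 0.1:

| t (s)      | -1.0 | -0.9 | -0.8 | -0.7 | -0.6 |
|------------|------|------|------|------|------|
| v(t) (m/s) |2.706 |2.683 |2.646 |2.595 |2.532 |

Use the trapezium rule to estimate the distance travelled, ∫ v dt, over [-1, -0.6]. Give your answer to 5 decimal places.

h = 0.1, n = 4.
(h/2)·[y₀ + 2y₁ + 2y₂ + 2y₃ + y₄] = 0.05·(21.086) = 1.05430.

1.05430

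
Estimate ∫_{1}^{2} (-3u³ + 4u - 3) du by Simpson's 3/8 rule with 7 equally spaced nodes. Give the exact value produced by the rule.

h = (2 − 1)/6 = 0.166667.
Nodes u₀,…,u₆ = 1, 1.166667, 1.333333, 1.5, 1.666667, 1.833333, 2.
f(u) = -3u³ + 4u - 3: f₀=-2, f₁=-3.097222, f₂=-4.777778, f₃=-7.125, f₄=-10.222222, f₅=-14.152778, f₆=-19.
(3h/8)·[f₀ + 3f₁ + 3f₂ + 2f₃ + 3f₄ + 3f₅ + f₆] = 0.0625·(-132) = -8.25.

-8.25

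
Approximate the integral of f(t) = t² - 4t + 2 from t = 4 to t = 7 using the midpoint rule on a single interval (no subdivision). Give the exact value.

M = (b−a)·f(5.5) = 3·(10.25) = 30.75.

30.75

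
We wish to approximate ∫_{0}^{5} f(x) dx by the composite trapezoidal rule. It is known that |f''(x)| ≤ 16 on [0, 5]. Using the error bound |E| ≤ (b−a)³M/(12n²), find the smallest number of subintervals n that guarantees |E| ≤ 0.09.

Need 2000/(12n²) ≤ 0.09.
n² ≥ 2000/(12·0.09) = 1851.85 ⇒ n ≥ 43.0331, so the smallest n is 44.

44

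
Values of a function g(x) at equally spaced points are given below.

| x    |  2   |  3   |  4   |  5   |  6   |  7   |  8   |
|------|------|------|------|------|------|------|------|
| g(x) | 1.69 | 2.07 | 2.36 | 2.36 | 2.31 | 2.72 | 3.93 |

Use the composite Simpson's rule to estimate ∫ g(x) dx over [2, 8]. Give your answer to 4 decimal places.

h = 1, n = 6.
(h/3)·[y₀ + 4y₁ + 2y₂ + 4y₃ + 2y₄ + 4y₅ + y₆] = 0.333333·(43.56) = 14.5200.

14.5200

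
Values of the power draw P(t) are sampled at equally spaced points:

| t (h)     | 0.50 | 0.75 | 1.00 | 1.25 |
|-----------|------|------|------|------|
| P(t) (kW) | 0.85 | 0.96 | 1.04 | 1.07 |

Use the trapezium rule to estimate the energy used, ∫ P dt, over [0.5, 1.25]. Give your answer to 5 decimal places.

0.74000

h = 0.25, n = 3.
(h/2)·[y₀ + 2y₁ + 2y₂ + y₃] = 0.125·(5.92) = 0.74000.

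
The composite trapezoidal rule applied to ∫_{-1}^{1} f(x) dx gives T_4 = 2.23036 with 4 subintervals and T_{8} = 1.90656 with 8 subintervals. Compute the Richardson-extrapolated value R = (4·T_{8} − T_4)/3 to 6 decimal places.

1.798627

R = (4·T_{8} − T_4) / 3 = (4·1.90656 − 2.23036)/3 = (5.39588)/3 = 1.798627.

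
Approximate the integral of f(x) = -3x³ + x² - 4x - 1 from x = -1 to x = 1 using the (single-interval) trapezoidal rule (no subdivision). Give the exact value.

0

T = (b−a)/2 · [f(-1) + f(1)] = 1·[7 + (-7)] = 0.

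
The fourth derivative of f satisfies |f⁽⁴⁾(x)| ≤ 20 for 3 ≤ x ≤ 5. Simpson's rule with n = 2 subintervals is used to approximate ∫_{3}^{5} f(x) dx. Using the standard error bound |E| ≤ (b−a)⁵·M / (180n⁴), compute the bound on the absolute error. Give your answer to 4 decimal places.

0.2222

|E| ≤ (2)⁵·20 / (180·2⁴) = 640/2880 = 0.2222.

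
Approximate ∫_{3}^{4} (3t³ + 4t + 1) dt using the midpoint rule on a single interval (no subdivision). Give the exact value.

143.625

M = (b−a)·f(3.5) = 1·(143.625) = 143.625.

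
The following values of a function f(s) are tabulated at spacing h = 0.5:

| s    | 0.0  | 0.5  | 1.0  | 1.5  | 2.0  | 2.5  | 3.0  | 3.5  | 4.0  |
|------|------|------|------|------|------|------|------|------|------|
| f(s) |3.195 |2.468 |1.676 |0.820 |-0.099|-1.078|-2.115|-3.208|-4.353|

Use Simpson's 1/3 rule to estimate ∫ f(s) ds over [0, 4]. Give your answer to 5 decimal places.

h = 0.5, n = 8.
(h/3)·[y₀ + 4y₁ + 2y₂ + 4y₃ + 2y₄ + 4y₅ + 2y₆ + 4y₇ + y₈] = 0.166667·(-6.226) = -1.03767.

-1.03767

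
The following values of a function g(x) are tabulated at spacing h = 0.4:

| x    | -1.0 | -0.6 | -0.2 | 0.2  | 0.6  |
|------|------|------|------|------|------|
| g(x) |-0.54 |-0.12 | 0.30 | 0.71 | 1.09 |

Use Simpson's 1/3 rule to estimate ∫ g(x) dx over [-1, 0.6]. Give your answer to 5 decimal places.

0.46800

h = 0.4, n = 4.
(h/3)·[y₀ + 4y₁ + 2y₂ + 4y₃ + y₄] = 0.133333·(3.51) = 0.46800.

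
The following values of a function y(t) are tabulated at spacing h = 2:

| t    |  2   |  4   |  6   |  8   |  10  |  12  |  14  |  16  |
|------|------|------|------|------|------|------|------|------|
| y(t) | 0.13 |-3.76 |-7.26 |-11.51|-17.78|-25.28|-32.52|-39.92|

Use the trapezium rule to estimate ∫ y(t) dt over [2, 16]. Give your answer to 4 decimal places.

h = 2, n = 7.
(h/2)·[y₀ + 2y₁ + 2y₂ + 2y₃ + 2y₄ + 2y₅ + 2y₆ + y₇] = 1·(-236.01) = -236.0100.

-236.0100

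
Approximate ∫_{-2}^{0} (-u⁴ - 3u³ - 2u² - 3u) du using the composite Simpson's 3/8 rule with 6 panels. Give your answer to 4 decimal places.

h = (0 − (-2))/6 = 0.333333.
Nodes u₀,…,u₆ = -2, -1.666667, -1.333333, -1, -0.666667, -0.333333, 0.
f(u) = -u⁴ - 3u³ - 2u² - 3u: f₀=6, f₁=5.617284, f₂=4.395062, f₃=3, f₄=1.802469, f₅=0.876543, f₆=0.
(3h/8)·[f₀ + 3f₁ + 3f₂ + 2f₃ + 3f₄ + 3f₅ + f₆] = 0.125·(50.074074) = 6.2593.

6.2593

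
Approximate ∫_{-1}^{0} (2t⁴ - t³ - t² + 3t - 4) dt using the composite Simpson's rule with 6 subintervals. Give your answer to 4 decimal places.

-5.1831

h = (0 − (-1))/6 = 0.166667.
Nodes t₀,…,t₆ = -1, -0.833333, -0.666667, -0.5, -0.333333, -0.166667, 0.
f(t) = 2t⁴ - t³ - t² + 3t - 4: f₀=-5, f₁=-5.651235, f₂=-5.753086, f₃=-5.5, f₄=-5.049383, f₅=-4.521605, f₆=-4.
(h/3)·[f₀ + 4f₁ + 2f₂ + 4f₃ + 2f₄ + 4f₅ + f₆] = 0.055556·(-93.296296) = -5.1831.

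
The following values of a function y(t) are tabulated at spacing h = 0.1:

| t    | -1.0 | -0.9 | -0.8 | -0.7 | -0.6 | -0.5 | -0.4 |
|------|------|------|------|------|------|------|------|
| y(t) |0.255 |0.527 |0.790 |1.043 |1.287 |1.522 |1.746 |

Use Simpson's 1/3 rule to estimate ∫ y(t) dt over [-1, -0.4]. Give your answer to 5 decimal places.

h = 0.1, n = 6.
(h/3)·[y₀ + 4y₁ + 2y₂ + 4y₃ + 2y₄ + 4y₅ + y₆] = 0.033333·(18.523) = 0.61743.

0.61743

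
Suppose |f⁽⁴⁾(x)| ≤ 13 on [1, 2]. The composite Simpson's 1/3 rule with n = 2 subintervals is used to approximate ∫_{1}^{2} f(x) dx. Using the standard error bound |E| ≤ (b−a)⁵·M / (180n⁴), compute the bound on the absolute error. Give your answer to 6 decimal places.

0.004514

|E| ≤ (1)⁵·13 / (180·2⁴) = 13/2880 = 0.004514.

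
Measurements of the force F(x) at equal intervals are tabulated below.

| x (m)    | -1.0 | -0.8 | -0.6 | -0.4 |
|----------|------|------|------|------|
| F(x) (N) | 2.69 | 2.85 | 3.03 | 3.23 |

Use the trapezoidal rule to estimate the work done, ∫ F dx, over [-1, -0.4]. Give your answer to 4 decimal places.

h = 0.2, n = 3.
(h/2)·[y₀ + 2y₁ + 2y₂ + y₃] = 0.1·(17.68) = 1.7680.

1.7680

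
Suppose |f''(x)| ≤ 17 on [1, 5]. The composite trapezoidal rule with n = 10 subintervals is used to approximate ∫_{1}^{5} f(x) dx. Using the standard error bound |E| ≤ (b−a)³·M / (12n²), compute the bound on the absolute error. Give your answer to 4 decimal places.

|E| ≤ (4)³·17 / (12·10²) = 1088/1200 = 0.9067.

0.9067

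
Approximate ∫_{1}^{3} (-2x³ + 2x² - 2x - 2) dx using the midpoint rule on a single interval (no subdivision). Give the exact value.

M = (b−a)·f(2) = 2·(-14) = -28.

-28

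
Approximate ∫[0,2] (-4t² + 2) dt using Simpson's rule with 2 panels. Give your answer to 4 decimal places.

h = (2 − 0)/2 = 1.
Nodes t₀,…,t₂ = 0, 1, 2.
f(t) = -4t² + 2: f₀=2, f₁=-2, f₂=-14.
(h/3)·[f₀ + 4f₁ + f₂] = 0.333333·(-20) = -6.6667.

-6.6667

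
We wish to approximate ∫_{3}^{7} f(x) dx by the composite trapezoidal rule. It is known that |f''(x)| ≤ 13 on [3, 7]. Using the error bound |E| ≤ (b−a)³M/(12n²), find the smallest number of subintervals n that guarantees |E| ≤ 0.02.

Need 832/(12n²) ≤ 0.02.
n² ≥ 832/(12·0.02) = 3466.67 ⇒ n ≥ 58.8784, so the smallest n is 59.

59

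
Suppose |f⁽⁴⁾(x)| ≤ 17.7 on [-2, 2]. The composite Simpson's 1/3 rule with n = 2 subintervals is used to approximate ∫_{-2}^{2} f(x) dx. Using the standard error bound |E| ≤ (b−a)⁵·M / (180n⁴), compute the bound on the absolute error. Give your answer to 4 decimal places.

6.2933

|E| ≤ (4)⁵·17.7 / (180·2⁴) = 18124.8/2880 = 6.2933.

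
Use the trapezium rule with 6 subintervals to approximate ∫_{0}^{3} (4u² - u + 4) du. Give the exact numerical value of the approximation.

h = (3 − 0)/6 = 0.5.
Nodes u₀,…,u₆ = 0, 0.5, 1, 1.5, 2, 2.5, 3.
f(u) = 4u² - u + 4: f₀=4, f₁=4.5, f₂=7, f₃=11.5, f₄=18, f₅=26.5, f₆=37.
(h/2)·[f₀ + 2f₁ + 2f₂ + 2f₃ + 2f₄ + 2f₅ + f₆] = 0.25·(176) = 44.

44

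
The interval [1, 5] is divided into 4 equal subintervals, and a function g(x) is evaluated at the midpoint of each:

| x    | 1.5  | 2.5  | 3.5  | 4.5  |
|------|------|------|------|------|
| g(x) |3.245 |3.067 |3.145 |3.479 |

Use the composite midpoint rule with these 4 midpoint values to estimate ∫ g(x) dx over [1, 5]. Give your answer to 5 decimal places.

h = 1, n = 4.
h·[y(m₁) + y(m₂) + y(m₃) + y(m₄)] = 1·(12.936) = 12.93600.

12.93600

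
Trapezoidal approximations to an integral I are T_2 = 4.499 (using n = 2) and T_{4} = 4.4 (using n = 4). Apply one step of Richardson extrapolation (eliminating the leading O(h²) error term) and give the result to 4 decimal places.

R = (4·T_{4} − T_2) / 3 = (4·4.4 − 4.499)/3 = (13.101)/3 = 4.3670.

4.3670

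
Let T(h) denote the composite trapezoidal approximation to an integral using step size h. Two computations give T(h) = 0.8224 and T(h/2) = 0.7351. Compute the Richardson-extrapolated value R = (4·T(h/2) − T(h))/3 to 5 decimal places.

0.70600

R = (4·T(h/2) − T(h)) / 3 = (4·0.7351 − 0.8224)/3 = (2.1180)/3 = 0.70600.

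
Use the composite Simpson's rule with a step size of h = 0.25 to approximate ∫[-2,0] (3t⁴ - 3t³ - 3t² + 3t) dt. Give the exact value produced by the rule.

h = (0 − (-2))/8 = 0.25.
Nodes t₀,…,t₈ = -2, -1.75, -1.5, -1.25, -1, -0.75, -0.5, -0.25, 0.
f(t) = 3t⁴ - 3t³ - 3t² + 3t: f₀=54, f₁=29.77734375, f₂=14.0625, f₃=4.74609375, f₄=0, f₅=-1.72265625, f₆=-1.6875, f₇=-0.87890625, f₈=0.
(h/3)·[f₀ + 4f₁ + 2f₂ + 4f₃ + 2f₄ + 4f₅ + 2f₆ + 4f₇ + f₈] = 0.083333·(206.4375) = 17.203125.

17.203125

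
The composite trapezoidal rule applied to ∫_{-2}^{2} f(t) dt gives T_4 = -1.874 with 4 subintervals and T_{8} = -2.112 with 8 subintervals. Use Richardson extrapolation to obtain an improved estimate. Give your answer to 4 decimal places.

R = (4·T_{8} − T_4) / 3 = (4·(-2.112) − (-1.874))/3 = (-6.574)/3 = -2.1913.

-2.1913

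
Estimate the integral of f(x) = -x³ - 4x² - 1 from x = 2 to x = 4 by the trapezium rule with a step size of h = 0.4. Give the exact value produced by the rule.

h = (4 − 2)/5 = 0.4.
Nodes x₀,…,x₅ = 2, 2.4, 2.8, 3.2, 3.6, 4.
f(x) = -x³ - 4x² - 1: f₀=-25, f₁=-37.864, f₂=-54.312, f₃=-74.728, f₄=-99.496, f₅=-129.
(h/2)·[f₀ + 2f₁ + 2f₂ + 2f₃ + 2f₄ + f₅] = 0.2·(-686.8) = -137.36.

-137.36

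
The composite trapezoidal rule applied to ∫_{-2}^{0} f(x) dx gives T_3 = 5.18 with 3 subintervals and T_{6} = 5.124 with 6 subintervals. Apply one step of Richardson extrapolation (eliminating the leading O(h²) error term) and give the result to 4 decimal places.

R = (4·T_{6} − T_3) / 3 = (4·5.124 − 5.18)/3 = (15.316)/3 = 5.1053.

5.1053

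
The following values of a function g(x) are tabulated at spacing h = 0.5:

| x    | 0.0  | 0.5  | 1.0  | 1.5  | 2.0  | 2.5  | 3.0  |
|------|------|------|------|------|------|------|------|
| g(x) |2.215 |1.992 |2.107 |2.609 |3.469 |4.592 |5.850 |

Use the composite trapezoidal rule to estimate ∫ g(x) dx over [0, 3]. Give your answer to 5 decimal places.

9.40075

h = 0.5, n = 6.
(h/2)·[y₀ + 2y₁ + 2y₂ + 2y₃ + 2y₄ + 2y₅ + y₆] = 0.25·(37.603) = 9.40075.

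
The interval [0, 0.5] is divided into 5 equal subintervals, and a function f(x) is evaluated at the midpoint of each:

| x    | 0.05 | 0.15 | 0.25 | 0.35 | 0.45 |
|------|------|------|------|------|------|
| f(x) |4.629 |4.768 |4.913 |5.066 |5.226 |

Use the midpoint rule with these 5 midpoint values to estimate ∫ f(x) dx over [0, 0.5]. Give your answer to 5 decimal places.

h = 0.1, n = 5.
h·[y(m₁) + y(m₂) + y(m₃) + y(m₄) + y(m₅)] = 0.1·(24.602) = 2.46020.

2.46020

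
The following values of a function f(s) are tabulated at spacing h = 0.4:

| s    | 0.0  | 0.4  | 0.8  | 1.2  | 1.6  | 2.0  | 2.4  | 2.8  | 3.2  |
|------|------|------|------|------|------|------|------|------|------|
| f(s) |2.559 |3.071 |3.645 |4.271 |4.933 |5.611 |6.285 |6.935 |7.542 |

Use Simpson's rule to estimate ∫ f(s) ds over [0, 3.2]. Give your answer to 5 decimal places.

15.91720

h = 0.4, n = 8.
(h/3)·[y₀ + 4y₁ + 2y₂ + 4y₃ + 2y₄ + 4y₅ + 2y₆ + 4y₇ + y₈] = 0.133333·(119.379) = 15.91720.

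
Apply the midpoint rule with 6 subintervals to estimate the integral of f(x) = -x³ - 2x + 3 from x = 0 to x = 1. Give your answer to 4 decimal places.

1.7535

h = (1 − 0)/6 = 0.166667.
Midpoints m₁,…,m₆ = 0.083333, 0.25, 0.416667, 0.583333, 0.75, 0.916667.
f(m₁)=2.832755, f(m₂)=2.484375, f(m₃)=2.094329, f(m₄)=1.634838, f(m₅)=1.078125, f(m₆)=0.396412.
h·[f(m₁) + f(m₂) + f(m₃) + f(m₄) + f(m₅) + f(m₆)] = 0.166667·(10.520833) = 1.7535.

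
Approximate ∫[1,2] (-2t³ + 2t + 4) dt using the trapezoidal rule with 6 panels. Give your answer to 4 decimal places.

-0.5417

h = (2 − 1)/6 = 0.166667.
Nodes t₀,…,t₆ = 1, 1.166667, 1.333333, 1.5, 1.666667, 1.833333, 2.
f(t) = -2t³ + 2t + 4: f₀=4, f₁=3.157407, f₂=1.925926, f₃=0.25, f₄=-1.925926, f₅=-4.657407, f₆=-8.
(h/2)·[f₀ + 2f₁ + 2f₂ + 2f₃ + 2f₄ + 2f₅ + f₆] = 0.083333·(-6.5) = -0.5417.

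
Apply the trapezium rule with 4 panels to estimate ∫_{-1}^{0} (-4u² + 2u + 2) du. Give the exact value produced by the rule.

h = (0 − (-1))/4 = 0.25.
Nodes u₀,…,u₄ = -1, -0.75, -0.5, -0.25, 0.
f(u) = -4u² + 2u + 2: f₀=-4, f₁=-1.75, f₂=0, f₃=1.25, f₄=2.
(h/2)·[f₀ + 2f₁ + 2f₂ + 2f₃ + f₄] = 0.125·(-3) = -0.375.

-0.375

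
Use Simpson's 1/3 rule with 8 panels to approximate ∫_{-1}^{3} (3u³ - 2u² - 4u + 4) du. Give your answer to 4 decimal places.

41.3333

h = (3 − (-1))/8 = 0.5.
Nodes u₀,…,u₈ = -1, -0.5, 0, 0.5, 1, 1.5, 2, 2.5, 3.
f(u) = 3u³ - 2u² - 4u + 4: f₀=3, f₁=5.125, f₂=4, f₃=1.875, f₄=1, f₅=3.625, f₆=12, f₇=28.375, f₈=55.
(h/3)·[f₀ + 4f₁ + 2f₂ + 4f₃ + 2f₄ + 4f₅ + 2f₆ + 4f₇ + f₈] = 0.166667·(248) = 41.3333.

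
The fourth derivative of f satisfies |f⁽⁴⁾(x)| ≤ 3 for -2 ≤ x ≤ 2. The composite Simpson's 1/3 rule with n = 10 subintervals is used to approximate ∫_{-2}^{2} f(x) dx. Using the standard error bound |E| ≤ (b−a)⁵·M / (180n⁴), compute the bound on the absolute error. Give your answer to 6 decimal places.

0.001707

|E| ≤ (4)⁵·3 / (180·10⁴) = 3072/1800000 = 0.001707.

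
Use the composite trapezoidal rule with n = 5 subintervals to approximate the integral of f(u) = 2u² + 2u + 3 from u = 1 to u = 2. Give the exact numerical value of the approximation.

h = (2 − 1)/5 = 0.2.
Nodes u₀,…,u₅ = 1, 1.2, 1.4, 1.6, 1.8, 2.
f(u) = 2u² + 2u + 3: f₀=7, f₁=8.28, f₂=9.72, f₃=11.32, f₄=13.08, f₅=15.
(h/2)·[f₀ + 2f₁ + 2f₂ + 2f₃ + 2f₄ + f₅] = 0.1·(106.8) = 10.68.

10.68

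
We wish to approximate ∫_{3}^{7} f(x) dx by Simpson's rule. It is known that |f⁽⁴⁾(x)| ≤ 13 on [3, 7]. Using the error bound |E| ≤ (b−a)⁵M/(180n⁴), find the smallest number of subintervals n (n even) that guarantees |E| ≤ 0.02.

Need 13312/(180n⁴) ≤ 0.02.
n⁴ ≥ 13312/(180·0.02) = 3697.78 ⇒ n ≥ 7.7980, so the smallest even n is 8. (n must be even for Simpson's rule.)

8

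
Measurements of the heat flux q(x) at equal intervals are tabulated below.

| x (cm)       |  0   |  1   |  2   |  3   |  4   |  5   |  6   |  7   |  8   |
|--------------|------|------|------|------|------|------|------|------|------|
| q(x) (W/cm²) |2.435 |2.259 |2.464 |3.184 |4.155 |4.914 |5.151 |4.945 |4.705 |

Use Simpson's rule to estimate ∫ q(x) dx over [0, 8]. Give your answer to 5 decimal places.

30.62933

h = 1, n = 8.
(h/3)·[y₀ + 4y₁ + 2y₂ + 4y₃ + 2y₄ + 4y₅ + 2y₆ + 4y₇ + y₈] = 0.333333·(91.888) = 30.62933.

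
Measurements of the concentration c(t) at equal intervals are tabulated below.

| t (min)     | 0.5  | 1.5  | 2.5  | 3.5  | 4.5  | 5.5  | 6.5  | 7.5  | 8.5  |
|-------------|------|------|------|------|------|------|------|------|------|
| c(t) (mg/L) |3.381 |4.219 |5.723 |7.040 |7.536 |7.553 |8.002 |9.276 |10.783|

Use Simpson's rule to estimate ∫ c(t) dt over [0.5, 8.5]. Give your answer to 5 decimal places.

h = 1, n = 8.
(h/3)·[y₀ + 4y₁ + 2y₂ + 4y₃ + 2y₄ + 4y₅ + 2y₆ + 4y₇ + y₈] = 0.333333·(169.038) = 56.34600.

56.34600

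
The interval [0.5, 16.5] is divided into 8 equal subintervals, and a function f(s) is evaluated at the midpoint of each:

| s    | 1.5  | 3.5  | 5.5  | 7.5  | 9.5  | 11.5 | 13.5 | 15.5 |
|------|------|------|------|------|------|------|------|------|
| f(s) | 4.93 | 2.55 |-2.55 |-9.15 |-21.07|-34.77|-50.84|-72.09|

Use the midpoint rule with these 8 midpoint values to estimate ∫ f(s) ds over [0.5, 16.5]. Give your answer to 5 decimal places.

h = 2, n = 8.
h·[y(m₁) + y(m₂) + y(m₃) + y(m₄) + y(m₅) + y(m₆) + y(m₇) + y(m₈)] = 2·(-182.99) = -365.98000.

-365.98000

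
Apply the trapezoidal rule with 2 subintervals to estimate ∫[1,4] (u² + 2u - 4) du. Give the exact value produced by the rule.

25.125

h = (4 − 1)/2 = 1.5.
Nodes u₀,…,u₂ = 1, 2.5, 4.
f(u) = u² + 2u - 4: f₀=-1, f₁=7.25, f₂=20.
(h/2)·[f₀ + 2f₁ + f₂] = 0.75·(33.5) = 25.125.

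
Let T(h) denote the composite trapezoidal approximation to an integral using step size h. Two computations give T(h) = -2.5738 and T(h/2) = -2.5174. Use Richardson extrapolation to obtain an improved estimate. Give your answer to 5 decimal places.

-2.49860

R = (4·T(h/2) − T(h)) / 3 = (4·(-2.5174) − (-2.5738))/3 = (-7.4958)/3 = -2.49860.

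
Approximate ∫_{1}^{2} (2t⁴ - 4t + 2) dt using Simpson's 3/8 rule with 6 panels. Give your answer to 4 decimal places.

h = (2 − 1)/6 = 0.166667.
Nodes t₀,…,t₆ = 1, 1.166667, 1.333333, 1.5, 1.666667, 1.833333, 2.
f(t) = 2t⁴ - 4t + 2: f₀=0, f₁=1.038580, f₂=2.987654, f₃=6.125, f₄=10.765432, f₅=17.260802, f₆=26.
(3h/8)·[f₀ + 3f₁ + 3f₂ + 2f₃ + 3f₄ + 3f₅ + f₆] = 0.0625·(134.407407) = 8.4005.

8.4005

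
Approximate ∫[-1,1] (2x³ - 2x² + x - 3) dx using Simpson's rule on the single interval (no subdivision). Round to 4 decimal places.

S = (b−a)/6 · [f(-1) + 4f(0) + f(1)] = 0.333333·[(-8) + 4·(-3) + (-2)] = -7.3333.

-7.3333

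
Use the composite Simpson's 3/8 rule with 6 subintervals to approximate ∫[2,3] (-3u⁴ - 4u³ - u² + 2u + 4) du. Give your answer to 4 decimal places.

h = (3 − 2)/6 = 0.166667.
Nodes u₀,…,u₆ = 2, 2.166667, 2.333333, 2.5, 2.666667, 2.833333, 3.
f(u) = -3u⁴ - 4u³ - u² + 2u + 4: f₀=-76, f₁=-103.159722, f₂=-136.518519, f₃=-176.9375, f₄=-225.333333, f₅=-282.678241, f₆=-350.
(3h/8)·[f₀ + 3f₁ + 3f₂ + 2f₃ + 3f₄ + 3f₅ + f₆] = 0.0625·(-3022.944444) = -188.9340.

-188.9340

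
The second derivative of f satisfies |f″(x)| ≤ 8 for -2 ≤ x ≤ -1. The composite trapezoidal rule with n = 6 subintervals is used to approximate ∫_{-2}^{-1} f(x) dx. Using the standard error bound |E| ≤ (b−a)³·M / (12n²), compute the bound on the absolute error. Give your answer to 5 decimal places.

|E| ≤ (1)³·8 / (12·6²) = 8/432 = 0.01852.

0.01852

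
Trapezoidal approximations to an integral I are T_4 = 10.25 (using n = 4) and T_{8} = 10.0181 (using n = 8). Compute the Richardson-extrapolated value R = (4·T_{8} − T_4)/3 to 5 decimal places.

9.94080

R = (4·T_{8} − T_4) / 3 = (4·10.0181 − 10.25)/3 = (29.8224)/3 = 9.94080.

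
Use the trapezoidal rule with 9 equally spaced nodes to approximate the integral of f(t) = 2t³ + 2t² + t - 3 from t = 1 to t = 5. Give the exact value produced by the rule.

h = (5 − 1)/8 = 0.5.
Nodes t₀,…,t₈ = 1, 1.5, 2, 2.5, 3, 3.5, 4, 4.5, 5.
f(t) = 2t³ + 2t² + t - 3: f₀=2, f₁=9.75, f₂=23, f₃=43.25, f₄=72, f₅=110.75, f₆=161, f₇=224.25, f₈=302.
(h/2)·[f₀ + 2f₁ + 2f₂ + 2f₃ + 2f₄ + 2f₅ + 2f₆ + 2f₇ + f₈] = 0.25·(1592) = 398.

398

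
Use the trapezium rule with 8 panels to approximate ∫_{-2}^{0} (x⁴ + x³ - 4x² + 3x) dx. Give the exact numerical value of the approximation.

-14.24609375

h = (0 − (-2))/8 = 0.25.
Nodes x₀,…,x₈ = -2, -1.75, -1.5, -1.25, -1, -0.75, -0.5, -0.25, 0.
f(x) = x⁴ + x³ - 4x² + 3x: f₀=-14, f₁=-13.48046875, f₂=-11.8125, f₃=-9.51171875, f₄=-7, f₅=-4.60546875, f₆=-2.5625, f₇=-1.01171875, f₈=0.
(h/2)·[f₀ + 2f₁ + 2f₂ + 2f₃ + 2f₄ + 2f₅ + 2f₆ + 2f₇ + f₈] = 0.125·(-113.96875) = -14.24609375.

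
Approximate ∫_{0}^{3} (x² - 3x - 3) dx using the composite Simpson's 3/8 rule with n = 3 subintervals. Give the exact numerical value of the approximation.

-13.5

h = (3 − 0)/3 = 1.
Nodes x₀,…,x₃ = 0, 1, 2, 3.
f(x) = x² - 3x - 3: f₀=-3, f₁=-5, f₂=-5, f₃=-3.
(3h/8)·[f₀ + 3f₁ + 3f₂ + f₃] = 0.375·(-36) = -13.5.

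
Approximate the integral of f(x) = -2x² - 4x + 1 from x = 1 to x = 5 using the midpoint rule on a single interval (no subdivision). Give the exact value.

M = (b−a)·f(3) = 4·(-29) = -116.

-116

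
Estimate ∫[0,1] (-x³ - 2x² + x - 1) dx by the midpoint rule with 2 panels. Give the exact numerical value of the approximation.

-1.34375

h = (1 − 0)/2 = 0.5.
Midpoints m₁,…,m₂ = 0.25, 0.75.
f(m₁)=-0.890625, f(m₂)=-1.796875.
h·[f(m₁) + f(m₂)] = 0.5·(-2.6875) = -1.34375.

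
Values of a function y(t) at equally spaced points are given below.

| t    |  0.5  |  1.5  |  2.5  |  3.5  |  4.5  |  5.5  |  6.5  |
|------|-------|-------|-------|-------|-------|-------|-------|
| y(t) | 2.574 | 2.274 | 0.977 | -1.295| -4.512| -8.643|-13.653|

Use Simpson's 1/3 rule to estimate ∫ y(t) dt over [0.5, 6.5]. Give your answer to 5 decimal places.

-16.26833

h = 1, n = 6.
(h/3)·[y₀ + 4y₁ + 2y₂ + 4y₃ + 2y₄ + 4y₅ + y₆] = 0.333333·(-48.805) = -16.26833.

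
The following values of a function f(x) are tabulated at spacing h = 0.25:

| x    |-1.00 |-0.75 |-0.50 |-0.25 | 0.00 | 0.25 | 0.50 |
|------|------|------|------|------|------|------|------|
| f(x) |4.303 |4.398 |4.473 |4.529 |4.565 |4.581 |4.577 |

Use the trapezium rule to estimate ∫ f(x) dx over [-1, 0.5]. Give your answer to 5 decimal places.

h = 0.25, n = 6.
(h/2)·[y₀ + 2y₁ + 2y₂ + 2y₃ + 2y₄ + 2y₅ + y₆] = 0.125·(53.972) = 6.74650.

6.74650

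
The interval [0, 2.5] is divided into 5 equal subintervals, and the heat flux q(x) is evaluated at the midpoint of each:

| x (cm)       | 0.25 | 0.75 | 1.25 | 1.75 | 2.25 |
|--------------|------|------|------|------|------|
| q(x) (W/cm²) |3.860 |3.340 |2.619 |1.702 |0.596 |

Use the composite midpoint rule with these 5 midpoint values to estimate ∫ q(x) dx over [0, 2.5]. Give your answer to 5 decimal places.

h = 0.5, n = 5.
h·[y(m₁) + y(m₂) + y(m₃) + y(m₄) + y(m₅)] = 0.5·(12.117) = 6.05850.

6.05850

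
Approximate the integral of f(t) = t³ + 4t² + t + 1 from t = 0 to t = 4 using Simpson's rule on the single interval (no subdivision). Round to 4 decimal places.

161.3333

S = (b−a)/6 · [f(0) + 4f(2) + f(4)] = 0.666667·[1 + 4·27 + 133] = 161.3333.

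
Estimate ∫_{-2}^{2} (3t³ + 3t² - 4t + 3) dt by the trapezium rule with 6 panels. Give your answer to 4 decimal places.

28.8889

h = (2 − (-2))/6 = 0.666667.
Nodes t₀,…,t₆ = -2, -1.333333, -0.666667, 0, 0.666667, 1.333333, 2.
f(t) = 3t³ + 3t² - 4t + 3: f₀=-1, f₁=6.555556, f₂=6.111111, f₃=3, f₄=2.555556, f₅=10.111111, f₆=31.
(h/2)·[f₀ + 2f₁ + 2f₂ + 2f₃ + 2f₄ + 2f₅ + f₆] = 0.333333·(86.666667) = 28.8889.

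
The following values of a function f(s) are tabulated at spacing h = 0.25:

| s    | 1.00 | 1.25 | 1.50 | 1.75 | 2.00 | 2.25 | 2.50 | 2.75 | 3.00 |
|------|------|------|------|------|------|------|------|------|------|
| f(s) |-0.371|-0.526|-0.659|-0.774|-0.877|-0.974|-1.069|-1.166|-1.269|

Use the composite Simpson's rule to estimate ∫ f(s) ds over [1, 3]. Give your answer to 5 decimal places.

h = 0.25, n = 8.
(h/3)·[y₀ + 4y₁ + 2y₂ + 4y₃ + 2y₄ + 4y₅ + 2y₆ + 4y₇ + y₈] = 0.083333·(-20.610) = -1.71750.

-1.71750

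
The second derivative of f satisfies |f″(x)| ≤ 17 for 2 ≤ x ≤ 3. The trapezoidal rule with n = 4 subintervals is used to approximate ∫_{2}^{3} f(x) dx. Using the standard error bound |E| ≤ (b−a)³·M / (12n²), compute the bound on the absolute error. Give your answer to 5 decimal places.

0.08854

|E| ≤ (1)³·17 / (12·4²) = 17/192 = 0.08854.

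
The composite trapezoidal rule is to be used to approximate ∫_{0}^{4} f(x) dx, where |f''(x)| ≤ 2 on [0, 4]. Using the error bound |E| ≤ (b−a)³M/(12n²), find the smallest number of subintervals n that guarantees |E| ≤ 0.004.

Need 128/(12n²) ≤ 0.004.
n² ≥ 128/(12·0.004) = 2666.67 ⇒ n ≥ 51.6398, so the smallest n is 52.

52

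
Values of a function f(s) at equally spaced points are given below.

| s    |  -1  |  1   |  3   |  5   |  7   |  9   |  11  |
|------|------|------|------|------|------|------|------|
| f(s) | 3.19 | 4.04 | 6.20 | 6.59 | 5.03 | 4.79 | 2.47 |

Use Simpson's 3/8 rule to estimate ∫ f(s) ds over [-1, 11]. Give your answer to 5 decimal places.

59.26500

h = 2, n = 6.
(3h/8)·[y₀ + 3y₁ + 3y₂ + 2y₃ + 3y₄ + 3y₅ + y₆] = 0.75·(79.02) = 59.26500.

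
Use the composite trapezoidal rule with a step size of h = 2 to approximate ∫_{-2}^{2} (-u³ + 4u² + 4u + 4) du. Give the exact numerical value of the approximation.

h = (2 − (-2))/2 = 2.
Nodes u₀,…,u₂ = -2, 0, 2.
f(u) = -u³ + 4u² + 4u + 4: f₀=20, f₁=4, f₂=20.
(h/2)·[f₀ + 2f₁ + f₂] = 1·(48) = 48.

48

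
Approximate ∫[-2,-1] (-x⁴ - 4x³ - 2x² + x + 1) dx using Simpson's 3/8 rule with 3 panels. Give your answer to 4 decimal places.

3.6296

h = (-1 − (-2))/3 = 0.333333.
Nodes x₀,…,x₃ = -2, -1.666667, -1.333333, -1.
f(x) = -x⁴ - 4x³ - 2x² + x + 1: f₀=7, f₁=4.580247, f₂=2.432099, f₃=1.
(3h/8)·[f₀ + 3f₁ + 3f₂ + f₃] = 0.125·(29.037037) = 3.6296.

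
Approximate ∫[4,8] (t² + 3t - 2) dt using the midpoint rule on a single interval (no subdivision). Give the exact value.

M = (b−a)·f(6) = 4·(52) = 208.

208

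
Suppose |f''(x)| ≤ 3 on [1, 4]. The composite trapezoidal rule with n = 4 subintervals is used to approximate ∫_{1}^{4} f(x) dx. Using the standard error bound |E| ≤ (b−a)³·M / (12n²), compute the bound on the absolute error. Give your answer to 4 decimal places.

|E| ≤ (3)³·3 / (12·4²) = 81/192 = 0.4219.

0.4219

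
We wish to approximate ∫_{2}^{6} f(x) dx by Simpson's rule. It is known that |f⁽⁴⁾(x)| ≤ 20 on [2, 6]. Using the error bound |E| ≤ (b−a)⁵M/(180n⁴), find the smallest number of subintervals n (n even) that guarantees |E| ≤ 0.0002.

28

Need 20480/(180n⁴) ≤ 0.0002.
n⁴ ≥ 20480/(180·0.0002) = 568889 ⇒ n ≥ 27.4636, so the smallest even n is 28. (n must be even for Simpson's rule.)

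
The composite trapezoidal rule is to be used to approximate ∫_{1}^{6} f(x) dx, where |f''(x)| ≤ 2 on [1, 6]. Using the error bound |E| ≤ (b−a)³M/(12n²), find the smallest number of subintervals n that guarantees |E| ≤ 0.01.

46

Need 250/(12n²) ≤ 0.01.
n² ≥ 250/(12·0.01) = 2083.33 ⇒ n ≥ 45.6435, so the smallest n is 46.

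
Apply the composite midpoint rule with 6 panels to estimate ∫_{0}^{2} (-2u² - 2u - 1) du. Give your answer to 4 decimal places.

-11.2963

h = (2 − 0)/6 = 0.333333.
Midpoints m₁,…,m₆ = 0.166667, 0.5, 0.833333, 1.166667, 1.5, 1.833333.
f(m₁)=-1.388889, f(m₂)=-2.5, f(m₃)=-4.055556, f(m₄)=-6.055556, f(m₅)=-8.5, f(m₆)=-11.388889.
h·[f(m₁) + f(m₂) + f(m₃) + f(m₄) + f(m₅) + f(m₆)] = 0.333333·(-33.888889) = -11.2963.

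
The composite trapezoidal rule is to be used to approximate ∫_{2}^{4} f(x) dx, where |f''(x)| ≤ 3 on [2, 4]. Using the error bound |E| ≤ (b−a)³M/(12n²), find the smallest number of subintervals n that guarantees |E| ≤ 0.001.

Need 24/(12n²) ≤ 0.001.
n² ≥ 24/(12·0.001) = 2000 ⇒ n ≥ 44.7214, so the smallest n is 45.

45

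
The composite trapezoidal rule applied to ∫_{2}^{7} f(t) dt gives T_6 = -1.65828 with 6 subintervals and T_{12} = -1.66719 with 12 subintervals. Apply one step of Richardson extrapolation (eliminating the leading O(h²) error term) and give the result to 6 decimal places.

-1.670160

R = (4·T_{12} − T_6) / 3 = (4·(-1.66719) − (-1.65828))/3 = (-5.01048)/3 = -1.670160.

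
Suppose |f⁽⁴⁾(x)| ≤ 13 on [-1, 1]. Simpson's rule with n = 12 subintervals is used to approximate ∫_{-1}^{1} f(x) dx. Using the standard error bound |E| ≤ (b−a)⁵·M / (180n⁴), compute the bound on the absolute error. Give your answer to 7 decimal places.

|E| ≤ (2)⁵·13 / (180·12⁴) = 416/3732480 = 0.0001115.

0.0001115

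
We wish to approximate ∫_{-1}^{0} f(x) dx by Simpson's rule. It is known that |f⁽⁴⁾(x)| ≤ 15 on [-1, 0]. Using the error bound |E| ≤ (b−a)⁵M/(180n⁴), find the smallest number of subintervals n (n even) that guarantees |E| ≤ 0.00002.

10

Need 15/(180n⁴) ≤ 0.00002.
n⁴ ≥ 15/(180·0.00002) = 4166.67 ⇒ n ≥ 8.0343, so the smallest even n is 10. (n must be even for Simpson's rule.)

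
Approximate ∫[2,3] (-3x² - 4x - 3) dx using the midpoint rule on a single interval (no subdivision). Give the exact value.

-31.75

M = (b−a)·f(2.5) = 1·(-31.75) = -31.75.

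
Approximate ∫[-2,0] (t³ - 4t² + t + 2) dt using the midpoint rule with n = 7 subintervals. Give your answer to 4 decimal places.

-12.5714

h = (0 − (-2))/7 = 0.285714.
Midpoints m₁,…,m₇ = -1.857143, -1.571429, -1.285714, -1, -0.714286, -0.428571, -0.142857.
f(m₁)=-20.058309, f(m₂)=-13.329446, f(m₃)=-8.023324, f(m₄)=-4, f(m₅)=-1.119534, f(m₆)=0.758017, f(m₇)=1.772595.
h·[f(m₁) + f(m₂) + f(m₃) + f(m₄) + f(m₅) + f(m₆) + f(m₇)] = 0.285714·(-44) = -12.5714.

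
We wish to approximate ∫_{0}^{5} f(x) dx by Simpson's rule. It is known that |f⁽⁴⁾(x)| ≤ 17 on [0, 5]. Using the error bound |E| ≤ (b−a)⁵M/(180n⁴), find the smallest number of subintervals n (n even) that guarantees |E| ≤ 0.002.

20

Need 53125/(180n⁴) ≤ 0.002.
n⁴ ≥ 53125/(180·0.002) = 147569 ⇒ n ≥ 19.5997, so the smallest even n is 20. (n must be even for Simpson's rule.)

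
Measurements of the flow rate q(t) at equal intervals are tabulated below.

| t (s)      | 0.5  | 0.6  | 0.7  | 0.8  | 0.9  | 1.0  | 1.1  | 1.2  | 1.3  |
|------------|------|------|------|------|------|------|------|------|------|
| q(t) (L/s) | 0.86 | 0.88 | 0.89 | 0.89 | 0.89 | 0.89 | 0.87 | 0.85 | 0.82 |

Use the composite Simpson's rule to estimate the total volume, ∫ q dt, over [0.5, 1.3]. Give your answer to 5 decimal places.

0.70067

h = 0.1, n = 8.
(h/3)·[y₀ + 4y₁ + 2y₂ + 4y₃ + 2y₄ + 4y₅ + 2y₆ + 4y₇ + y₈] = 0.033333·(21.02) = 0.70067.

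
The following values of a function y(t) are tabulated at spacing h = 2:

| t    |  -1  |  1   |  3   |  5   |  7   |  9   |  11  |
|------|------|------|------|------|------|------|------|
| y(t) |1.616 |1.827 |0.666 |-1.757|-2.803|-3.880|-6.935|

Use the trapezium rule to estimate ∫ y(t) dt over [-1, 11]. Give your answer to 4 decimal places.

-17.2130

h = 2, n = 6.
(h/2)·[y₀ + 2y₁ + 2y₂ + 2y₃ + 2y₄ + 2y₅ + y₆] = 1·(-17.213) = -17.2130.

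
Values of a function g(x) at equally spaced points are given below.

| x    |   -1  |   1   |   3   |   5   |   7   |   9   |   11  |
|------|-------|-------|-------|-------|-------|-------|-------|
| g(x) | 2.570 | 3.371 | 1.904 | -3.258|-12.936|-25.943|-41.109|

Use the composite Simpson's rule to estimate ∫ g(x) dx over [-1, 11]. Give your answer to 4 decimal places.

h = 2, n = 6.
(h/3)·[y₀ + 4y₁ + 2y₂ + 4y₃ + 2y₄ + 4y₅ + y₆] = 0.666667·(-163.923) = -109.2820.

-109.2820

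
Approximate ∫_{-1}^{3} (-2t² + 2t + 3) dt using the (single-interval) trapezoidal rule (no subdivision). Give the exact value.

-20

T = (b−a)/2 · [f(-1) + f(3)] = 2·[(-1) + (-9)] = -20.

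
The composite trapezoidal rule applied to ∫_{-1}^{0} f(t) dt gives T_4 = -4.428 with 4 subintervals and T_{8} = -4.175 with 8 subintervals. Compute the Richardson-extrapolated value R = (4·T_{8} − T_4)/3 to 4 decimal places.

R = (4·T_{8} − T_4) / 3 = (4·(-4.175) − (-4.428))/3 = (-12.272)/3 = -4.0907.

-4.0907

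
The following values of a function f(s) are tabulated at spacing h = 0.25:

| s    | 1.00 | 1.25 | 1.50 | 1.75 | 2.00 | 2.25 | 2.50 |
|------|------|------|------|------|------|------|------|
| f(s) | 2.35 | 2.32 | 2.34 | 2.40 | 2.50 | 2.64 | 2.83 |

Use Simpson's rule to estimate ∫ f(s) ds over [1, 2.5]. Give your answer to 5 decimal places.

3.69167

h = 0.25, n = 6.
(h/3)·[y₀ + 4y₁ + 2y₂ + 4y₃ + 2y₄ + 4y₅ + y₆] = 0.083333·(44.30) = 3.69167.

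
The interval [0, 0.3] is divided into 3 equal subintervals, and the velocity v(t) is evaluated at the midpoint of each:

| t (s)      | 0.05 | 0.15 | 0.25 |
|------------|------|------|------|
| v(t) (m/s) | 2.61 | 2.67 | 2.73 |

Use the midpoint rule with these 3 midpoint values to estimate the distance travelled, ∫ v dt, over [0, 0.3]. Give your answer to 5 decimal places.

0.80100

h = 0.1, n = 3.
h·[y(m₁) + y(m₂) + y(m₃)] = 0.1·(8.01) = 0.80100.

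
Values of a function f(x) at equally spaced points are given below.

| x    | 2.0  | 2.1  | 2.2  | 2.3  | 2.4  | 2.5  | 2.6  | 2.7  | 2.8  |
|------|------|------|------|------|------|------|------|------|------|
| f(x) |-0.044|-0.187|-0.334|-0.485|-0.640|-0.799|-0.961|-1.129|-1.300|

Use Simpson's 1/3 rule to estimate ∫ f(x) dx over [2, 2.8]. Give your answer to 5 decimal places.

-0.52047

h = 0.1, n = 8.
(h/3)·[y₀ + 4y₁ + 2y₂ + 4y₃ + 2y₄ + 4y₅ + 2y₆ + 4y₇ + y₈] = 0.033333·(-15.614) = -0.52047.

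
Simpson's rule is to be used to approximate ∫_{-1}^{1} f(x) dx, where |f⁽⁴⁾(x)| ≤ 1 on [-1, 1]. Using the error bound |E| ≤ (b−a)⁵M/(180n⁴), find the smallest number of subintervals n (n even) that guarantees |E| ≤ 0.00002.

Need 32/(180n⁴) ≤ 0.00002.
n⁴ ≥ 32/(180·0.00002) = 8888.89 ⇒ n ≥ 9.7098, so the smallest even n is 10. (n must be even for Simpson's rule.)

10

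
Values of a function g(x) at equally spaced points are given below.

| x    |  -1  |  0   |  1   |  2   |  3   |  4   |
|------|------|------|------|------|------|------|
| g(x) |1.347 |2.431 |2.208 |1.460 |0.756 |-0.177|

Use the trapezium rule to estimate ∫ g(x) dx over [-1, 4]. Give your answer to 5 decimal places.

h = 1, n = 5.
(h/2)·[y₀ + 2y₁ + 2y₂ + 2y₃ + 2y₄ + y₅] = 0.5·(14.880) = 7.44000.

7.44000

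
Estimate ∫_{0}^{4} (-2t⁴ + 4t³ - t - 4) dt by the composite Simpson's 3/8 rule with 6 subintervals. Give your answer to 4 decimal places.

h = (4 − 0)/6 = 0.666667.
Nodes t₀,…,t₆ = 0, 0.666667, 1.333333, 2, 2.666667, 3.333333, 4.
f(t) = -2t⁴ + 4t³ - t - 4: f₀=-4, f₁=-3.876543, f₂=-2.172840, f₃=-6, f₄=-31.950617, f₅=-106.098765, f₆=-264.
(3h/8)·[f₀ + 3f₁ + 3f₂ + 2f₃ + 3f₄ + 3f₅ + f₆] = 0.25·(-712.296296) = -178.0741.

-178.0741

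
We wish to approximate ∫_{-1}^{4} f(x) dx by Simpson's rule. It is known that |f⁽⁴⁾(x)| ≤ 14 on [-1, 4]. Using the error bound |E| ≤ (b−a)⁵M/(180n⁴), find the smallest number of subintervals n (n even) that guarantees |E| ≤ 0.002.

20

Need 43750/(180n⁴) ≤ 0.002.
n⁴ ≥ 43750/(180·0.002) = 121528 ⇒ n ≥ 18.6711, so the smallest even n is 20. (n must be even for Simpson's rule.)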